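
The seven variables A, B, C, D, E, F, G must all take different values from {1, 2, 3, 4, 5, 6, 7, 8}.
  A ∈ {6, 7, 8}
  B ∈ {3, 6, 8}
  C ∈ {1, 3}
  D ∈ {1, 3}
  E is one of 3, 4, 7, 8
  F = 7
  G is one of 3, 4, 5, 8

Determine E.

4

F has just one choice, so F = 7. Remove 7 from A, E.
The 6 still-open variables draw from only 6 values {1, 3, 4, 5, 6, 8}, so each is used; only G can be 5, hence G = 5.
The 5 still-open variables draw from only 5 values {1, 3, 4, 6, 8}, so each is used; only E can be 4, hence E = 4.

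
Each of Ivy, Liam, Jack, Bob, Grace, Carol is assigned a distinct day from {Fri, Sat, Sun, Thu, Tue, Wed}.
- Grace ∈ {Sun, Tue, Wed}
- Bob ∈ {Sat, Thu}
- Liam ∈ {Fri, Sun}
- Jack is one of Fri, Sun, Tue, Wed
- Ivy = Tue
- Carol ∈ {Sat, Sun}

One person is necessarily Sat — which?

Ivy's domain is down to {Tue}, so Ivy = Tue. Strike Tue from Jack, Grace.
Among the 5 still-open variables, Thu fits only Bob (and all 5 values in {Fri, Sat, Sun, Thu, Wed} must be used), so Bob = Thu.
The 4 still-open variables draw from only 4 values {Fri, Sat, Sun, Wed}, so each is used; only Carol can be Sat, hence Carol = Sat.

Carol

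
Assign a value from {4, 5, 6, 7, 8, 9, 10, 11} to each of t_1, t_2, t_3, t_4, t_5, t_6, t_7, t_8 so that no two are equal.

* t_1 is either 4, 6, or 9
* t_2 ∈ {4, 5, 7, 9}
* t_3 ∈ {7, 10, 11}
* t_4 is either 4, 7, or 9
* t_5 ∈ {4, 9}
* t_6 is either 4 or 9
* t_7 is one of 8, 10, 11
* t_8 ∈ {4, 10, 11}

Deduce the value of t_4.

7

Among the 8 variables, 5 fits only t_2 (and all 8 values in {4, 5, 6, 7, 8, 9, 10, 11} must be used), so t_2 = 5.
Among the 7 still-open variables, 6 fits only t_1 (and all 7 values in {4, 6, 7, 8, 9, 10, 11} must be used), so t_1 = 6.
Among the 6 still-open variables, 8 fits only t_7 (and all 6 values in {4, 7, 8, 9, 10, 11} must be used), so t_7 = 8.
t_5 and t_6 share exactly the 2 values {4, 9}; by pigeonhole those values go to them, so strike 4, 9 from t_4, t_8.
So t_4 = 7.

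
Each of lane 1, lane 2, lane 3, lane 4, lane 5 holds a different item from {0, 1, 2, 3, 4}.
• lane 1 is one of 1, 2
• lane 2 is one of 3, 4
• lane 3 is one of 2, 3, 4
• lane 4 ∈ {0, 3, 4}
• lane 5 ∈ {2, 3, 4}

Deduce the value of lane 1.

1

The 5 variables draw from only 5 values {0, 1, 2, 3, 4}, so each is used; only lane 4 can be 0, hence lane 4 = 0.
The 4 still-open variables together cover exactly {1, 2, 3, 4} — 4 values for 4 variables — and 1 appears only in lane 1's list, so lane 1 = 1.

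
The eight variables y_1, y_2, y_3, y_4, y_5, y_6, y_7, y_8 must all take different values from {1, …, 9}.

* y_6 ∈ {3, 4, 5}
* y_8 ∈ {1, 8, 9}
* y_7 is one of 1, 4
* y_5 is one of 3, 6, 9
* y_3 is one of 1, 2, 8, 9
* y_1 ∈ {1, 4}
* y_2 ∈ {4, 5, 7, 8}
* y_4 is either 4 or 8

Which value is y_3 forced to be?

y_1 and y_7 between them cover only {1, 4} — a naked pair. Remove those values from y_2, y_3, y_4, y_6, y_8.
y_4 must be 8 (only option left). So y_2, y_3, y_8 can't be 8.
y_8 must be 9 (only option left). Eliminate 9 elsewhere: y_3, y_5.
So y_3 = 2.

2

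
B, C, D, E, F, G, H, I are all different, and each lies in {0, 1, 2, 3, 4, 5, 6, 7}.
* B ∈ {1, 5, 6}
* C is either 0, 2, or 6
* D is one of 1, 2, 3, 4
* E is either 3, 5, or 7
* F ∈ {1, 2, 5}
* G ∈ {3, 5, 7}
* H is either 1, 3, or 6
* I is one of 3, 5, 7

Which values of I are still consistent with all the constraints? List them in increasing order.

3, 5, 7

The 8 variables draw from only 8 values {0, 1, 2, 3, 4, 5, 6, 7}, so each is used; only C can be 0, hence C = 0.
The 7 still-open variables draw from only 7 values {1, 2, 3, 4, 5, 6, 7}, so each is used; only D can be 4, hence D = 4.
Among the 6 still-open variables, 2 fits only F (and all 6 values in {1, 2, 3, 5, 6, 7} must be used), so F = 2.
E, G, I between them cover only {3, 5, 7} — a naked triple. Remove those values from B, H.
No further eliminations apply; I can still be any of 3, 5, 7.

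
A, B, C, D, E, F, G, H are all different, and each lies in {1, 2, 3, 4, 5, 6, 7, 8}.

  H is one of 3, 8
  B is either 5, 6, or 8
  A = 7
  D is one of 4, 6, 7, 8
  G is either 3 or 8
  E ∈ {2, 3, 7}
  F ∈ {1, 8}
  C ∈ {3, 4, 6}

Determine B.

5

A must be 7 (only option left). So D, E can't be 7.
The 7 still-open variables together cover exactly {1, 2, 3, 4, 5, 6, 8} — 7 values for 7 variables — and 1 appears only in F's list, so F = 1.
The 6 still-open variables together cover exactly {2, 3, 4, 5, 6, 8} — 6 values for 6 variables — and 2 appears only in E's list, so E = 2.
The 5 still-open variables together cover exactly {3, 4, 5, 6, 8} — 5 values for 5 variables — and 5 appears only in B's list, so B = 5.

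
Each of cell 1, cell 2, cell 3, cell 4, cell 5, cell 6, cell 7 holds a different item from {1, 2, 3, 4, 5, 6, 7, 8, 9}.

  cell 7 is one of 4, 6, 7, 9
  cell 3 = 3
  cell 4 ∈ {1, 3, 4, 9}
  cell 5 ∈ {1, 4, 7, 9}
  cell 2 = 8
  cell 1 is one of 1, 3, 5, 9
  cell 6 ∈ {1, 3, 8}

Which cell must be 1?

cell 6

cell 2's domain is down to {8}, so cell 2 = 8. Strike 8 from cell 6.
cell 3 has just one choice, so cell 3 = 3. Strike 3 from cell 1, cell 4, cell 6.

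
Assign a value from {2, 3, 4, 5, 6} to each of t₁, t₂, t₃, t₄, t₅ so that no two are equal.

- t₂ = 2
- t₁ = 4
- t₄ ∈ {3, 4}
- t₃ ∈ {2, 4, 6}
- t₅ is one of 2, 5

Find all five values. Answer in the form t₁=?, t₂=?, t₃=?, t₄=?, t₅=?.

t₁'s domain is down to {4}, so t₁ = 4. Remove 4 from t₃, t₄.
t₂ has just one choice, so t₂ = 2. Remove 2 from t₃, t₅.
t₃ has just one choice, so t₃ = 6.
That leaves t₄ = 3.
t₅'s domain is down to {5}, so t₅ = 5.

t₁=4, t₂=2, t₃=6, t₄=3, t₅=5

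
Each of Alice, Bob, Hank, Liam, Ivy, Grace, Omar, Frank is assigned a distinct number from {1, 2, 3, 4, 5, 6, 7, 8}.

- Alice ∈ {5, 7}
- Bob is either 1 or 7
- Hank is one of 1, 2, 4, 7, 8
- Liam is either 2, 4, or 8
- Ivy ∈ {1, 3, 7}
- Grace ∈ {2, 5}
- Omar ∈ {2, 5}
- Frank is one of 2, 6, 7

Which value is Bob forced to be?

1

The 8 variables draw from only 8 values {1, 2, 3, 4, 5, 6, 7, 8}, so each is used; only Ivy can be 3, hence Ivy = 3.
Among the 7 still-open variables, 6 fits only Frank (and all 7 values in {1, 2, 4, 5, 6, 7, 8} must be used), so Frank = 6.
Grace and Omar between them cover only {2, 5} — a naked pair. Remove those values from Alice, Hank, Liam.
Alice has just one choice, so Alice = 7. Remove 7 from Bob, Hank.
So Bob = 1.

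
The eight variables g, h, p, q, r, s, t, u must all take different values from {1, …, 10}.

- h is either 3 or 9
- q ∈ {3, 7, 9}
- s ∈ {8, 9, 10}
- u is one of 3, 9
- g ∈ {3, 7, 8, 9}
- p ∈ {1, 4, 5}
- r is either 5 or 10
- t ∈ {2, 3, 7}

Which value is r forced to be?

5

The 2 variables h and u are confined to {3, 9}, which locks those values in; drop them from g, q, s, t.
q must be 7 (only option left). Remove 7 from g, t.
t must be 2 (only option left).
g has just one choice, so g = 8. So s can't be 8.
s's domain is down to {10}, so s = 10. Eliminate 10 elsewhere: r.
So r = 5.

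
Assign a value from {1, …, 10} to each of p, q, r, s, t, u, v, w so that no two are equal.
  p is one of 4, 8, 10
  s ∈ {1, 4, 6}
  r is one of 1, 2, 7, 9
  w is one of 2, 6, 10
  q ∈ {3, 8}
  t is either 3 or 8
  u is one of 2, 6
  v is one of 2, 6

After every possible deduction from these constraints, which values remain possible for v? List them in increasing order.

q and t between them cover only {3, 8} — a naked pair. Remove those values from p.
u and v between them cover only {2, 6} — a naked pair. Remove those values from r, s, w.
w's domain is down to {10}, so w = 10. So p can't be 10.
p's domain is down to {4}, so p = 4. Remove 4 from s.
s must be 1 (only option left). Remove 1 from r.
No further eliminations apply; v can still be any of 2, 6.

2, 6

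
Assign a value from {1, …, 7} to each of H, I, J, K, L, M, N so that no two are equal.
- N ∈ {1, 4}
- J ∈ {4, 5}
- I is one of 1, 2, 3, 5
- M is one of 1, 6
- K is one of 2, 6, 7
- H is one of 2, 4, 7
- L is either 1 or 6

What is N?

4

The 7 variables draw from only 7 values {1, 2, 3, 4, 5, 6, 7}, so each is used; only I can be 3, hence I = 3.
The 6 still-open variables draw from only 6 values {1, 2, 4, 5, 6, 7}, so each is used; only J can be 5, hence J = 5.
L and M between them cover only {1, 6} — a naked pair. Remove those values from K, N.
So N = 4.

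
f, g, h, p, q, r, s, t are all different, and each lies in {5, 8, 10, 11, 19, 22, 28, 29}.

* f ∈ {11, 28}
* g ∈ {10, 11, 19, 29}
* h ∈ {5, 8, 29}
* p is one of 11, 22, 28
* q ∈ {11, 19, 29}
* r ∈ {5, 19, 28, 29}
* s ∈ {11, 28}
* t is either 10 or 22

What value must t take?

The 8 variables draw from only 8 values {5, 8, 10, 11, 19, 22, 28, 29}, so each is used; only h can be 8, hence h = 8.
The 7 still-open variables together cover exactly {5, 10, 11, 19, 22, 28, 29} — 7 values for 7 variables — and 5 appears only in r's list, so r = 5.
f and s share exactly the 2 values {11, 28}; by pigeonhole those values go to them, so strike 11, 28 from g, p, q.
p must be 22 (only option left). Strike 22 from t.
So t = 10.

10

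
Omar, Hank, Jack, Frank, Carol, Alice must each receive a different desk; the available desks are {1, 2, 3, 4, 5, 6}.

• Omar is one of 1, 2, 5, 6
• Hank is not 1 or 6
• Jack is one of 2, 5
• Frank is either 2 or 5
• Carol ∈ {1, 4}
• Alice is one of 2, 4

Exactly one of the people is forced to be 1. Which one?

Among the 6 variables, 3 fits only Hank (and all 6 values in {1, 2, 3, 4, 5, 6} must be used), so Hank = 3.
Among the 5 still-open variables, 6 fits only Omar (and all 5 values in {1, 2, 4, 5, 6} must be used), so Omar = 6.
The 4 still-open variables draw from only 4 values {1, 2, 4, 5}, so each is used; only Carol can be 1, hence Carol = 1.

Carol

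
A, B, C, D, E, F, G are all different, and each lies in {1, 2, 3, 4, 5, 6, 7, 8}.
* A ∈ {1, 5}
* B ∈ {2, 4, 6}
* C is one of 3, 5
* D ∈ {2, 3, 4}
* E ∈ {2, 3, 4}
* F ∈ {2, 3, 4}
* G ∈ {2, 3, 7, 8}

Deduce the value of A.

D, E, F share exactly the 3 values {2, 3, 4}; by pigeonhole those values go to them, so strike 2, 3, 4 from B, C, G.
That leaves B = 6.
That leaves C = 5. Strike 5 from A.
So A = 1.

1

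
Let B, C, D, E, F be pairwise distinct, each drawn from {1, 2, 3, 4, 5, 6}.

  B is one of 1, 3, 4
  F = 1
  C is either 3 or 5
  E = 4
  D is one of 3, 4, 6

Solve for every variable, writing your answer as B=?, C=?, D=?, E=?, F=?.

B=3, C=5, D=6, E=4, F=1

E has just one choice, so E = 4. Strike 4 from B, D.
F must be 1 (only option left). Remove 1 from B.
B's domain is down to {3}, so B = 3. Strike 3 from C, D.
C's domain is down to {5}, so C = 5.
D's domain is down to {6}, so D = 6.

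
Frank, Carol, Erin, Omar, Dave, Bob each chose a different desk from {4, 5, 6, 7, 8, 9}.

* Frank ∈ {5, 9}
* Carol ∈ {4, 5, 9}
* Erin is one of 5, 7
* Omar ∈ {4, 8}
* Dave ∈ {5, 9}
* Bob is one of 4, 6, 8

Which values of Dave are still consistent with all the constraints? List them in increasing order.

The 6 variables draw from only 6 values {4, 5, 6, 7, 8, 9}, so each is used; only Bob can be 6, hence Bob = 6.
The 5 still-open variables together cover exactly {4, 5, 7, 8, 9} — 5 values for 5 variables — and 7 appears only in Erin's list, so Erin = 7.
The 4 still-open variables together cover exactly {4, 5, 8, 9} — 4 values for 4 variables — and 8 appears only in Omar's list, so Omar = 8.
The 3 still-open variables together cover exactly {4, 5, 9} — 3 values for 3 variables — and 4 appears only in Carol's list, so Carol = 4.
No further eliminations apply; Dave can still be any of 5, 9.

5, 9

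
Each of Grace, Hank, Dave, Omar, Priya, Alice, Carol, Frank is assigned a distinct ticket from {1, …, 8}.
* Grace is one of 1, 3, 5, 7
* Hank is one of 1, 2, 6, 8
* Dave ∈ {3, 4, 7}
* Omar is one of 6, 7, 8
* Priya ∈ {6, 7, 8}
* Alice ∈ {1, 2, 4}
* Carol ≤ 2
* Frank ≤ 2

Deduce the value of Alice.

The 8 variables draw from only 8 values {1, 2, 3, 4, 5, 6, 7, 8}, so each is used; only Grace can be 5, hence Grace = 5.
The 7 still-open variables draw from only 7 values {1, 2, 3, 4, 6, 7, 8}, so each is used; only Dave can be 3, hence Dave = 3.
The 6 still-open variables together cover exactly {1, 2, 4, 6, 7, 8} — 6 values for 6 variables — and 4 appears only in Alice's list, so Alice = 4.

4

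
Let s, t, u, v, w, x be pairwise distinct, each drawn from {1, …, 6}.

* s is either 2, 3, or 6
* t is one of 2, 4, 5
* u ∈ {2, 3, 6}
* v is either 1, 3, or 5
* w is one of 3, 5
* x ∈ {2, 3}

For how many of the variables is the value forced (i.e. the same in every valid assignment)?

The 6 variables together cover exactly {1, 2, 3, 4, 5, 6} — 6 values for 6 variables — and 1 appears only in v's list, so v = 1.
Among the 5 still-open variables, 4 fits only t (and all 5 values in {2, 3, 4, 5, 6} must be used), so t = 4.
The 4 still-open variables together cover exactly {2, 3, 5, 6} — 4 values for 4 variables — and 5 appears only in w's list, so w = 5.
Determined: t=4, v=1, w=5. The other variables each still have more than one consistent value. That makes 3.

3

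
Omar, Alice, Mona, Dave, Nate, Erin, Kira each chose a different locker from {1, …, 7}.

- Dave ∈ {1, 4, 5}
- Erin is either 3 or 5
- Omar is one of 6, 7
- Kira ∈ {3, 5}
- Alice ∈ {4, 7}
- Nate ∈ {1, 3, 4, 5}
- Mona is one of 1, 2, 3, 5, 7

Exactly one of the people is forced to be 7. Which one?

The 7 variables together cover exactly {1, 2, 3, 4, 5, 6, 7} — 7 values for 7 variables — and 2 appears only in Mona's list, so Mona = 2.
The 6 still-open variables together cover exactly {1, 3, 4, 5, 6, 7} — 6 values for 6 variables — and 6 appears only in Omar's list, so Omar = 6.
The 5 still-open variables together cover exactly {1, 3, 4, 5, 7} — 5 values for 5 variables — and 7 appears only in Alice's list, so Alice = 7.

Alice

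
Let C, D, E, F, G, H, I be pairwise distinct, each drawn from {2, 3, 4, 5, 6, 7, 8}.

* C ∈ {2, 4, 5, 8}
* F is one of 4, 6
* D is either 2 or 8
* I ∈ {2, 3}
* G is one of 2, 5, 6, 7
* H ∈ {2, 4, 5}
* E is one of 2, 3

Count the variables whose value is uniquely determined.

3

The 7 variables together cover exactly {2, 3, 4, 5, 6, 7, 8} — 7 values for 7 variables — and 7 appears only in G's list, so G = 7.
The 6 still-open variables draw from only 6 values {2, 3, 4, 5, 6, 8}, so each is used; only F can be 6, hence F = 6.
The 2 variables E and I are confined to {2, 3}, which locks those values in; drop them from C, D, H.
D has just one choice, so D = 8. Eliminate 8 elsewhere: C.
Determined: D=8, F=6, G=7. The other variables each still have more than one consistent value. That makes 3.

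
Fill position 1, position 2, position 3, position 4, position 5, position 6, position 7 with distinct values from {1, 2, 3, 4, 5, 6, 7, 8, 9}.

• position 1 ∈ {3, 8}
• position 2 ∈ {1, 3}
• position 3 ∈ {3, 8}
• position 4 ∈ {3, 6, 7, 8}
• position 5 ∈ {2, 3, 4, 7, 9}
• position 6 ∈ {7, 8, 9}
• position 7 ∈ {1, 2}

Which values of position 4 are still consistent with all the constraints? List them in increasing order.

6, 7

position 1 and position 3 share exactly the 2 values {3, 8}; by pigeonhole those values go to them, so strike 3, 8 from position 2, position 4, position 5, position 6.
position 2's domain is down to {1}, so position 2 = 1. Strike 1 from position 7.
position 7 must be 2 (only option left). Eliminate 2 elsewhere: position 5.
No further eliminations apply; position 4 can still be any of 6, 7.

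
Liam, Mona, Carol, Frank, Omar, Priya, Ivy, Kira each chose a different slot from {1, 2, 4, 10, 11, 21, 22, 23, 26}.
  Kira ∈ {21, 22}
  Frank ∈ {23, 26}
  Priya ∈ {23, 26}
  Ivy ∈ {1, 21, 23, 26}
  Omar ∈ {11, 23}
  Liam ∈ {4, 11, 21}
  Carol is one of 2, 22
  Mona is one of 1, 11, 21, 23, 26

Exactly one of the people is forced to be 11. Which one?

Omar

The 8 variables draw from only 8 values {1, 2, 4, 11, 21, 22, 23, 26}, so each is used; only Carol can be 2, hence Carol = 2.
The 7 still-open variables draw from only 7 values {1, 4, 11, 21, 22, 23, 26}, so each is used; only Liam can be 4, hence Liam = 4.
The 6 still-open variables together cover exactly {1, 11, 21, 22, 23, 26} — 6 values for 6 variables — and 22 appears only in Kira's list, so Kira = 22.
Frank and Priya between them cover only {23, 26} — a naked pair. Remove those values from Mona, Omar, Ivy.
So 11 goes to Omar.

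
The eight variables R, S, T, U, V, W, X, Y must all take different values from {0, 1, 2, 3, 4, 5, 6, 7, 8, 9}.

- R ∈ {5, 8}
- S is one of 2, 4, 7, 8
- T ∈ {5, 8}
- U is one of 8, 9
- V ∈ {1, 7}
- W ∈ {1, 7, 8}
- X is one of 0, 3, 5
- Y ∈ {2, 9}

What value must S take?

R and T between them cover only {5, 8} — a naked pair. Remove those values from S, U, W, X.
That leaves U = 9. Strike 9 from Y.
Y's domain is down to {2}, so Y = 2. Eliminate 2 elsewhere: S.
The 2 variables V and W are confined to {1, 7}, which locks those values in; drop them from S.
So S = 4.

4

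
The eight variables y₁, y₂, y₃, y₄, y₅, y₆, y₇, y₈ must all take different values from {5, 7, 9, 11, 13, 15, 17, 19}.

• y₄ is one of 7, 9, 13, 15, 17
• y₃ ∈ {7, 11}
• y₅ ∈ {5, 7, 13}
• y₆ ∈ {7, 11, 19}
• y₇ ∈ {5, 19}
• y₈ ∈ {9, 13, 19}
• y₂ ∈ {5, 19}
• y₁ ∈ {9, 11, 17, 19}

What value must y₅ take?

13

The 8 variables together cover exactly {5, 7, 9, 11, 13, 15, 17, 19} — 8 values for 8 variables — and 15 appears only in y₄'s list, so y₄ = 15.
Among the 7 still-open variables, 17 fits only y₁ (and all 7 values in {5, 7, 9, 11, 13, 17, 19} must be used), so y₁ = 17.
The 6 still-open variables draw from only 6 values {5, 7, 9, 11, 13, 19}, so each is used; only y₈ can be 9, hence y₈ = 9.
The 5 still-open variables draw from only 5 values {5, 7, 11, 13, 19}, so each is used; only y₅ can be 13, hence y₅ = 13.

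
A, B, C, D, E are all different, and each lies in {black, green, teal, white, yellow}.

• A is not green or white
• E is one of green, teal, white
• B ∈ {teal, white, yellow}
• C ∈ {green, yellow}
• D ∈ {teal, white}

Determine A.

The 5 variables together cover exactly {black, green, teal, white, yellow} — 5 values for 5 variables — and black appears only in A's list, so A = black.

black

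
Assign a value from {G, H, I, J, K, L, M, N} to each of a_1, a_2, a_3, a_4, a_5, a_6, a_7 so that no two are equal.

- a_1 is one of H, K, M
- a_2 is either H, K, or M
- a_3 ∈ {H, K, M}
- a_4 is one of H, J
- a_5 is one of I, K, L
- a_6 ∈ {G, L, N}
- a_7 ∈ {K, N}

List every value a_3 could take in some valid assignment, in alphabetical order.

a_1, a_2, a_3 between them cover only {H, K, M} — a naked triple. Remove those values from a_4, a_5, a_7.
a_4 has just one choice, so a_4 = J.
a_7 has just one choice, so a_7 = N. Remove N from a_6.
No further eliminations apply; a_3 can still be any of H, K, M.

H, K, M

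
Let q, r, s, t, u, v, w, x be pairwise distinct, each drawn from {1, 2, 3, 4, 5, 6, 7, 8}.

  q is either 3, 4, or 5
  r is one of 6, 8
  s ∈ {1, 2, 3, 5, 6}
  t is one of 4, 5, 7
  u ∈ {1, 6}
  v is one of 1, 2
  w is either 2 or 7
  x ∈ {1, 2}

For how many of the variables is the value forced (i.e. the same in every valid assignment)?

The 8 variables draw from only 8 values {1, 2, 3, 4, 5, 6, 7, 8}, so each is used; only r can be 8, hence r = 8.
The 2 variables v and x are confined to {1, 2}, which locks those values in; drop them from s, u, w.
u's domain is down to {6}, so u = 6. Remove 6 from s.
w has just one choice, so w = 7. Remove 7 from t.
Determined: r=8, u=6, w=7. The other variables each still have more than one consistent value. That makes 3.

3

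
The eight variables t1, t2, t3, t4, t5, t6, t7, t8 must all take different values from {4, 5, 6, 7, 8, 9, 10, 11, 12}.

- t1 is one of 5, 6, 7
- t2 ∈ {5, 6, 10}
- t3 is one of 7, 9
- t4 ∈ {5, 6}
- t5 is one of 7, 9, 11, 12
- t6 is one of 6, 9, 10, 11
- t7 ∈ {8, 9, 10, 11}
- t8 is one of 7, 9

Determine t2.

10

The 8 variables together cover exactly {5, 6, 7, 8, 9, 10, 11, 12} — 8 values for 8 variables — and 8 appears only in t7's list, so t7 = 8.
Among the 7 still-open variables, 12 fits only t5 (and all 7 values in {5, 6, 7, 9, 10, 11, 12} must be used), so t5 = 12.
The 6 still-open variables together cover exactly {5, 6, 7, 9, 10, 11} — 6 values for 6 variables — and 11 appears only in t6's list, so t6 = 11.
The 5 still-open variables draw from only 5 values {5, 6, 7, 9, 10}, so each is used; only t2 can be 10, hence t2 = 10.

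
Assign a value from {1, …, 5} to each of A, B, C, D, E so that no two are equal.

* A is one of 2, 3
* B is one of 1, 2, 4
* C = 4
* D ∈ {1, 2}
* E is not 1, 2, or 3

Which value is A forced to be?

3

C must be 4 (only option left). Strike 4 from B, E.
E's domain is down to {5}, so E = 5.
The 3 still-open variables together cover exactly {1, 2, 3} — 3 values for 3 variables — and 3 appears only in A's list, so A = 3.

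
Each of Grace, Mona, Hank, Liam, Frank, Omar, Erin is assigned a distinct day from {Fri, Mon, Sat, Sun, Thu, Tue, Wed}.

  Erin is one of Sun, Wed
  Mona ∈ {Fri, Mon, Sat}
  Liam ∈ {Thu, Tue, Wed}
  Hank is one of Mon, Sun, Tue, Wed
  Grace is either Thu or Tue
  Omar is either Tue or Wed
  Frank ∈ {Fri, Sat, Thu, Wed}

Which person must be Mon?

Hank

The 3 variables Grace, Liam, Omar are confined to {Thu, Tue, Wed}, which locks those values in; drop them from Hank, Frank, Erin.
Erin has just one choice, so Erin = Sun. Strike Sun from Hank.
So Mon goes to Hank.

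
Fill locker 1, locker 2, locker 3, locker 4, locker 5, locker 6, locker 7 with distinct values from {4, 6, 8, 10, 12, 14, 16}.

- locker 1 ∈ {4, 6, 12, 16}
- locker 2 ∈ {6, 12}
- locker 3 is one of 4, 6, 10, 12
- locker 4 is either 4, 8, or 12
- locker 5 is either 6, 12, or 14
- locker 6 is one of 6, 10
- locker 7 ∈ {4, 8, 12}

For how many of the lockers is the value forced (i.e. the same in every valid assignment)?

2

The 7 variables draw from only 7 values {4, 6, 8, 10, 12, 14, 16}, so each is used; only locker 5 can be 14, hence locker 5 = 14.
The 6 still-open variables together cover exactly {4, 6, 8, 10, 12, 16} — 6 values for 6 variables — and 16 appears only in locker 1's list, so locker 1 = 16.
Determined: locker 1=16, locker 5=14. The other lockers each still have more than one consistent value. That makes 2.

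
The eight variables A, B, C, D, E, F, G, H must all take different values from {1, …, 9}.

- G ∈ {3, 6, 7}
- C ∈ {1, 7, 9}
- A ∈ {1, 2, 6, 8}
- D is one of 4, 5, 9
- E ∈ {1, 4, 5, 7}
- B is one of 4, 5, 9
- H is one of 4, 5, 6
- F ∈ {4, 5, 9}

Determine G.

3

B, D, F between them cover only {4, 5, 9} — a naked triple. Remove those values from C, E, H.
H has just one choice, so H = 6. Remove 6 from A, G.
C and E share exactly the 2 values {1, 7}; by pigeonhole those values go to them, so strike 1, 7 from A, G.
So G = 3.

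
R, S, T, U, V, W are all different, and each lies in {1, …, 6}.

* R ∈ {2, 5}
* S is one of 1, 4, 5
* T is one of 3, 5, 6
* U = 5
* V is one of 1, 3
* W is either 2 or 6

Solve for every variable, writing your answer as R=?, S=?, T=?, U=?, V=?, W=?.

U has just one choice, so U = 5. Remove 5 from R, S, T.
R must be 2 (only option left). So W can't be 2.
W's domain is down to {6}, so W = 6. So T can't be 6.
That leaves T = 3. Eliminate 3 elsewhere: V.
That leaves V = 1. Remove 1 from S.
That leaves S = 4.

R=2, S=4, T=3, U=5, V=1, W=6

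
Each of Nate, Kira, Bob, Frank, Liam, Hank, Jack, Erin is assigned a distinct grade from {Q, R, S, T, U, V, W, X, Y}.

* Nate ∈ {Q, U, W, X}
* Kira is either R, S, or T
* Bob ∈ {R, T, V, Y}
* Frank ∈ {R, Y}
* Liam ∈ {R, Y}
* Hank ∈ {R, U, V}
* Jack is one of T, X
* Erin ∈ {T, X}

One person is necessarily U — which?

The 2 variables Frank and Liam are confined to {R, Y}, which locks those values in; drop them from Kira, Bob, Hank.
Jack and Erin share exactly the 2 values {T, X}; by pigeonhole those values go to them, so strike T, X from Nate, Kira, Bob.
Kira has just one choice, so Kira = S.
Bob has just one choice, so Bob = V. Eliminate V elsewhere: Hank.
So U goes to Hank.

Hank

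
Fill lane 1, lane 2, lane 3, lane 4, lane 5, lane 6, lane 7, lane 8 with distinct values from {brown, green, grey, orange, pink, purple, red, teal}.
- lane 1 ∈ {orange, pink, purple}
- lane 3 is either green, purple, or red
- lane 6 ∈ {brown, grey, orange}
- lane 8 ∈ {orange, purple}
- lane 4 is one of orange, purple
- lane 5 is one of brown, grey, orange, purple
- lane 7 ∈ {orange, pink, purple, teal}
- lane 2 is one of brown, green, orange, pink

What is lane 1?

The 8 variables draw from only 8 values {brown, green, grey, orange, pink, purple, red, teal}, so each is used; only lane 3 can be red, hence lane 3 = red.
Among the 7 still-open variables, green fits only lane 2 (and all 7 values in {brown, green, grey, orange, pink, purple, teal} must be used), so lane 2 = green.
The 6 still-open variables together cover exactly {brown, grey, orange, pink, purple, teal} — 6 values for 6 variables — and teal appears only in lane 7's list, so lane 7 = teal.
The 5 still-open variables together cover exactly {brown, grey, orange, pink, purple} — 5 values for 5 variables — and pink appears only in lane 1's list, so lane 1 = pink.

pink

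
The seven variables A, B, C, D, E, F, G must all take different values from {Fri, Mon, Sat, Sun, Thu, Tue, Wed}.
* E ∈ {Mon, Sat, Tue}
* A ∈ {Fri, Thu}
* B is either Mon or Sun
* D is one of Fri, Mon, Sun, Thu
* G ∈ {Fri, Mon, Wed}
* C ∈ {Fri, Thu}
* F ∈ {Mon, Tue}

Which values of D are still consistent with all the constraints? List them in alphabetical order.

Mon, Sun

Among the 7 variables, Sat fits only E (and all 7 values in {Fri, Mon, Sat, Sun, Thu, Tue, Wed} must be used), so E = Sat.
The 6 still-open variables together cover exactly {Fri, Mon, Sun, Thu, Tue, Wed} — 6 values for 6 variables — and Tue appears only in F's list, so F = Tue.
The 5 still-open variables draw from only 5 values {Fri, Mon, Sun, Thu, Wed}, so each is used; only G can be Wed, hence G = Wed.
A and C share exactly the 2 values {Fri, Thu}; by pigeonhole those values go to them, so strike Fri, Thu from D.
No further eliminations apply; D can still be any of Mon, Sun.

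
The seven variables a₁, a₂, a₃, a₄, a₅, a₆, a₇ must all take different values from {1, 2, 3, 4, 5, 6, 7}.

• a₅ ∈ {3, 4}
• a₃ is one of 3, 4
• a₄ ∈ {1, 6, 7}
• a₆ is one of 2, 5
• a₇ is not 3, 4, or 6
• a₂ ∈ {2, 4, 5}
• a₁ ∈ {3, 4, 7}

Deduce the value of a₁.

The 7 variables together cover exactly {1, 2, 3, 4, 5, 6, 7} — 7 values for 7 variables — and 6 appears only in a₄'s list, so a₄ = 6.
The 6 still-open variables together cover exactly {1, 2, 3, 4, 5, 7} — 6 values for 6 variables — and 1 appears only in a₇'s list, so a₇ = 1.
The 5 still-open variables draw from only 5 values {2, 3, 4, 5, 7}, so each is used; only a₁ can be 7, hence a₁ = 7.

7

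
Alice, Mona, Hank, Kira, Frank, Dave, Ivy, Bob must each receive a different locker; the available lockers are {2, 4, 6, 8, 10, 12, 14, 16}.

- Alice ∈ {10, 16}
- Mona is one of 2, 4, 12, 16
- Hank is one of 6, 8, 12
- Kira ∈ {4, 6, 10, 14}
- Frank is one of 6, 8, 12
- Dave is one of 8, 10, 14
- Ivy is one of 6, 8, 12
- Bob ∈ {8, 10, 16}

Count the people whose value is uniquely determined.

3

The 8 variables together cover exactly {2, 4, 6, 8, 10, 12, 14, 16} — 8 values for 8 variables — and 2 appears only in Mona's list, so Mona = 2.
The 7 still-open variables draw from only 7 values {4, 6, 8, 10, 12, 14, 16}, so each is used; only Kira can be 4, hence Kira = 4.
Among the 6 still-open variables, 14 fits only Dave (and all 6 values in {6, 8, 10, 12, 14, 16} must be used), so Dave = 14.
Hank, Frank, Ivy between them cover only {6, 8, 12} — a naked triple. Remove those values from Bob.
Determined: Mona=2, Kira=4, Dave=14. The other people each still have more than one consistent value. That makes 3.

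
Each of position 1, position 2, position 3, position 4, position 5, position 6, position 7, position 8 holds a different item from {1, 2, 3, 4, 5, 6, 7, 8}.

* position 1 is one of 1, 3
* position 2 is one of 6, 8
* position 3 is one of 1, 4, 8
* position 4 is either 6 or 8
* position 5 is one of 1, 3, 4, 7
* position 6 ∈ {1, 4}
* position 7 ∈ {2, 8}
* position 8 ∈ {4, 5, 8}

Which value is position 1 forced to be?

3

The 8 variables together cover exactly {1, 2, 3, 4, 5, 6, 7, 8} — 8 values for 8 variables — and 2 appears only in position 7's list, so position 7 = 2.
Among the 7 still-open variables, 5 fits only position 8 (and all 7 values in {1, 3, 4, 5, 6, 7, 8} must be used), so position 8 = 5.
The 6 still-open variables draw from only 6 values {1, 3, 4, 6, 7, 8}, so each is used; only position 5 can be 7, hence position 5 = 7.
The 5 still-open variables together cover exactly {1, 3, 4, 6, 8} — 5 values for 5 variables — and 3 appears only in position 1's list, so position 1 = 3.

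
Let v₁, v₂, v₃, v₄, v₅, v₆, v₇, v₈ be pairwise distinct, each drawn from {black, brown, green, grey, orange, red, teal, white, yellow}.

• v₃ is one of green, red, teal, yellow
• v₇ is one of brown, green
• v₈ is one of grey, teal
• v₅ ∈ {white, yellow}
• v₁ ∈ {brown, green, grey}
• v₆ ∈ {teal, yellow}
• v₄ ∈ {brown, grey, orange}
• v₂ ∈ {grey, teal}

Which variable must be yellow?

The 8 variables draw from only 8 values {brown, green, grey, orange, red, teal, white, yellow}, so each is used; only v₄ can be orange, hence v₄ = orange.
Among the 7 still-open variables, red fits only v₃ (and all 7 values in {brown, green, grey, red, teal, white, yellow} must be used), so v₃ = red.
Among the 6 still-open variables, white fits only v₅ (and all 6 values in {brown, green, grey, teal, white, yellow} must be used), so v₅ = white.
The 5 still-open variables draw from only 5 values {brown, green, grey, teal, yellow}, so each is used; only v₆ can be yellow, hence v₆ = yellow.

v₆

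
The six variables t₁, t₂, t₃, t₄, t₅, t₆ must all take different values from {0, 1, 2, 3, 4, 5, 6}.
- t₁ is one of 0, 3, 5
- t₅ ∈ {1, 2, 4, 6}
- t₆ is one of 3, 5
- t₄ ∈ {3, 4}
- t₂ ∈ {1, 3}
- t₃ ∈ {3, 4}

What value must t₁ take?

t₃ and t₄ between them cover only {3, 4} — a naked pair. Remove those values from t₁, t₂, t₅, t₆.
t₂ has just one choice, so t₂ = 1. So t₅ can't be 1.
t₆ has just one choice, so t₆ = 5. Remove 5 from t₁.
So t₁ = 0.

0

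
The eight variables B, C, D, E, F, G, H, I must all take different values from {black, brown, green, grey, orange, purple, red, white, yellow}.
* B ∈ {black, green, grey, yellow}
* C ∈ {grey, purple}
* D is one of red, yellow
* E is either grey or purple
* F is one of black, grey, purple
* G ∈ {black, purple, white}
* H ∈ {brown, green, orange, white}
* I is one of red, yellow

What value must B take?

C and E share exactly the 2 values {grey, purple}; by pigeonhole those values go to them, so strike grey, purple from B, F, G.
F's domain is down to {black}, so F = black. Eliminate black elsewhere: B, G.
G has just one choice, so G = white. So H can't be white.
D and I share exactly the 2 values {red, yellow}; by pigeonhole those values go to them, so strike red, yellow from B.
So B = green.

green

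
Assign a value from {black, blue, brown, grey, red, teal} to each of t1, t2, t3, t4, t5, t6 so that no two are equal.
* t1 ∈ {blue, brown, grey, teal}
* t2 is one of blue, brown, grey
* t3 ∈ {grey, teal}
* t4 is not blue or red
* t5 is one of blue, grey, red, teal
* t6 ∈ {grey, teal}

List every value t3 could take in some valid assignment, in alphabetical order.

grey, teal

The 6 variables together cover exactly {black, blue, brown, grey, red, teal} — 6 values for 6 variables — and black appears only in t4's list, so t4 = black.
The 5 still-open variables draw from only 5 values {blue, brown, grey, red, teal}, so each is used; only t5 can be red, hence t5 = red.
t3 and t6 share exactly the 2 values {grey, teal}; by pigeonhole those values go to them, so strike grey, teal from t1, t2.
No further eliminations apply; t3 can still be any of grey, teal.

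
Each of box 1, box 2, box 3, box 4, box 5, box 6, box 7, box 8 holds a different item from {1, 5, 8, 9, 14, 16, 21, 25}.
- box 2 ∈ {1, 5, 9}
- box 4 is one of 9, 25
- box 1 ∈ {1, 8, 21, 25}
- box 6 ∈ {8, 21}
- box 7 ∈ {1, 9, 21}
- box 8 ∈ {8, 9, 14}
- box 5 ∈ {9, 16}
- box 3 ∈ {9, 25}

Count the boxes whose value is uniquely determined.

3

The 8 variables draw from only 8 values {1, 5, 8, 9, 14, 16, 21, 25}, so each is used; only box 2 can be 5, hence box 2 = 5.
Among the 7 still-open variables, 14 fits only box 8 (and all 7 values in {1, 8, 9, 14, 16, 21, 25} must be used), so box 8 = 14.
The 6 still-open variables together cover exactly {1, 8, 9, 16, 21, 25} — 6 values for 6 variables — and 16 appears only in box 5's list, so box 5 = 16.
box 3 and box 4 share exactly the 2 values {9, 25}; by pigeonhole those values go to them, so strike 9, 25 from box 1, box 7.
Determined: box 2=5, box 5=16, box 8=14. The other boxes each still have more than one consistent value. That makes 3.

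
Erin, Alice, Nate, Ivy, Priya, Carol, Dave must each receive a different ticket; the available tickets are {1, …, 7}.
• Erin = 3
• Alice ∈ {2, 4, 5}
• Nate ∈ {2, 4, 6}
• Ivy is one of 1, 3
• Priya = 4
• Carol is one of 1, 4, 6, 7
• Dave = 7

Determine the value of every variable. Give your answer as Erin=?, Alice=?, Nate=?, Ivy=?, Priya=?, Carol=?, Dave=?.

Erin=3, Alice=5, Nate=2, Ivy=1, Priya=4, Carol=6, Dave=7

Erin has just one choice, so Erin = 3. Eliminate 3 elsewhere: Ivy.
Ivy must be 1 (only option left). So Carol can't be 1.
That leaves Priya = 4. Strike 4 from Alice, Nate, Carol.
That leaves Dave = 7. So Carol can't be 7.
Carol's domain is down to {6}, so Carol = 6. Eliminate 6 elsewhere: Nate.
That leaves Nate = 2. Eliminate 2 elsewhere: Alice.
Alice's domain is down to {5}, so Alice = 5.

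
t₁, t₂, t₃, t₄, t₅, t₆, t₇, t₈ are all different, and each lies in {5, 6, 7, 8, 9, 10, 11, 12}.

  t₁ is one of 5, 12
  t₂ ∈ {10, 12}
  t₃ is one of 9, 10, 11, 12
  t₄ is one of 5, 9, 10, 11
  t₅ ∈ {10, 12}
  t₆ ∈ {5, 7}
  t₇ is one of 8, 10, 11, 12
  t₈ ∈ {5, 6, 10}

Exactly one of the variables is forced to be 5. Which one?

t₁

The 8 variables together cover exactly {5, 6, 7, 8, 9, 10, 11, 12} — 8 values for 8 variables — and 6 appears only in t₈'s list, so t₈ = 6.
The 7 still-open variables draw from only 7 values {5, 7, 8, 9, 10, 11, 12}, so each is used; only t₆ can be 7, hence t₆ = 7.
The 6 still-open variables together cover exactly {5, 8, 9, 10, 11, 12} — 6 values for 6 variables — and 8 appears only in t₇'s list, so t₇ = 8.
The 2 variables t₂ and t₅ are confined to {10, 12}, which locks those values in; drop them from t₁, t₃, t₄.
So 5 goes to t₁.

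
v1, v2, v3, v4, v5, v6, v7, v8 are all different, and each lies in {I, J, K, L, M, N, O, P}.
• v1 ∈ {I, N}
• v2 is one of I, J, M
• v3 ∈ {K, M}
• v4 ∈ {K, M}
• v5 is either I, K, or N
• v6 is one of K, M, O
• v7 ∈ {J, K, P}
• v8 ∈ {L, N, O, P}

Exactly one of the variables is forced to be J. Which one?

The 8 variables draw from only 8 values {I, J, K, L, M, N, O, P}, so each is used; only v8 can be L, hence v8 = L.
The 7 still-open variables together cover exactly {I, J, K, M, N, O, P} — 7 values for 7 variables — and O appears only in v6's list, so v6 = O.
The 6 still-open variables together cover exactly {I, J, K, M, N, P} — 6 values for 6 variables — and P appears only in v7's list, so v7 = P.
The 5 still-open variables together cover exactly {I, J, K, M, N} — 5 values for 5 variables — and J appears only in v2's list, so v2 = J.

v2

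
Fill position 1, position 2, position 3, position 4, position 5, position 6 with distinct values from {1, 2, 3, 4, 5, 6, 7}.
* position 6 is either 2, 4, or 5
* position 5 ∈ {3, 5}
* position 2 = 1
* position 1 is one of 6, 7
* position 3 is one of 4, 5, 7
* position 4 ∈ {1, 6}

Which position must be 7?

position 1

position 2 must be 1 (only option left). Eliminate 1 elsewhere: position 4.
position 4 must be 6 (only option left). Eliminate 6 elsewhere: position 1.
So 7 goes to position 1.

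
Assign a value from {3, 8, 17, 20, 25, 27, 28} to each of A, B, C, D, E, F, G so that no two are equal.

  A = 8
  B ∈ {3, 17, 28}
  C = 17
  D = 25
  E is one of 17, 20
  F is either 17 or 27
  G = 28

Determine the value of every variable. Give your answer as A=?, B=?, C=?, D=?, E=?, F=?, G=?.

A's domain is down to {8}, so A = 8.
That leaves C = 17. So B, E, F can't be 17.
D has just one choice, so D = 25.
E must be 20 (only option left).
F must be 27 (only option left).
G has just one choice, so G = 28. Strike 28 from B.
B's domain is down to {3}, so B = 3.

A=8, B=3, C=17, D=25, E=20, F=27, G=28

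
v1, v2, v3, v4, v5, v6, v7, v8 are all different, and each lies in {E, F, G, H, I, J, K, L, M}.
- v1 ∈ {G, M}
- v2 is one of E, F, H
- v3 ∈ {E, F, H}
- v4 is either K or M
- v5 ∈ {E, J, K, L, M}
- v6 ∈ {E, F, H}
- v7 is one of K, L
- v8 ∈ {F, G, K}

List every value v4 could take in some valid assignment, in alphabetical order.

K, M

Among the 8 variables, J fits only v5 (and all 8 values in {E, F, G, H, J, K, L, M} must be used), so v5 = J.
The 7 still-open variables together cover exactly {E, F, G, H, K, L, M} — 7 values for 7 variables — and L appears only in v7's list, so v7 = L.
v2, v3, v6 between them cover only {E, F, H} — a naked triple. Remove those values from v8.
No further eliminations apply; v4 can still be any of K, M.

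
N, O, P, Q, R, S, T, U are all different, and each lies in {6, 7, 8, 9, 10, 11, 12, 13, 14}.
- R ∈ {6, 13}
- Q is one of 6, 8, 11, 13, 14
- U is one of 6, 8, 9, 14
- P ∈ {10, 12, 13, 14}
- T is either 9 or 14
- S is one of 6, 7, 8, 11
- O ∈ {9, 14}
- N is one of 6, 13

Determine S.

7

N and R share exactly the 2 values {6, 13}; by pigeonhole those values go to them, so strike 6, 13 from P, Q, S, U.
O and T share exactly the 2 values {9, 14}; by pigeonhole those values go to them, so strike 9, 14 from P, Q, U.
U must be 8 (only option left). Eliminate 8 elsewhere: Q, S.
That leaves Q = 11. So S can't be 11.
So S = 7.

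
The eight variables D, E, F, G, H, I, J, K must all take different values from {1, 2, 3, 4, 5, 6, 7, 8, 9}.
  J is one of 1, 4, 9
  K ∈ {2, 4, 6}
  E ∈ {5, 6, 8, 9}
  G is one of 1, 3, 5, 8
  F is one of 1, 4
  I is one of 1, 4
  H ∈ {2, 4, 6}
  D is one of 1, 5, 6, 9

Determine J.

Among the 8 variables, 3 fits only G (and all 8 values in {1, 2, 3, 4, 5, 6, 8, 9} must be used), so G = 3.
The 7 still-open variables draw from only 7 values {1, 2, 4, 5, 6, 8, 9}, so each is used; only E can be 8, hence E = 8.
The 6 still-open variables together cover exactly {1, 2, 4, 5, 6, 9} — 6 values for 6 variables — and 5 appears only in D's list, so D = 5.
The 5 still-open variables draw from only 5 values {1, 2, 4, 6, 9}, so each is used; only J can be 9, hence J = 9.

9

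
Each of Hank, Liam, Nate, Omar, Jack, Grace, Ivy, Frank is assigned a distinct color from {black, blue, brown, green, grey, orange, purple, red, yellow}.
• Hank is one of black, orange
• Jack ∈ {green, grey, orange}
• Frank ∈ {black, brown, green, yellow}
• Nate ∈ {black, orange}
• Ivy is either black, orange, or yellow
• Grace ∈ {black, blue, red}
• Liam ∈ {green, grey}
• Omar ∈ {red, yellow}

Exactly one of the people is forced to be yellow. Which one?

Ivy

The 8 variables draw from only 8 values {black, blue, brown, green, grey, orange, red, yellow}, so each is used; only Grace can be blue, hence Grace = blue.
Among the 7 still-open variables, brown fits only Frank (and all 7 values in {black, brown, green, grey, orange, red, yellow} must be used), so Frank = brown.
The 6 still-open variables draw from only 6 values {black, green, grey, orange, red, yellow}, so each is used; only Omar can be red, hence Omar = red.
The 5 still-open variables together cover exactly {black, green, grey, orange, yellow} — 5 values for 5 variables — and yellow appears only in Ivy's list, so Ivy = yellow.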